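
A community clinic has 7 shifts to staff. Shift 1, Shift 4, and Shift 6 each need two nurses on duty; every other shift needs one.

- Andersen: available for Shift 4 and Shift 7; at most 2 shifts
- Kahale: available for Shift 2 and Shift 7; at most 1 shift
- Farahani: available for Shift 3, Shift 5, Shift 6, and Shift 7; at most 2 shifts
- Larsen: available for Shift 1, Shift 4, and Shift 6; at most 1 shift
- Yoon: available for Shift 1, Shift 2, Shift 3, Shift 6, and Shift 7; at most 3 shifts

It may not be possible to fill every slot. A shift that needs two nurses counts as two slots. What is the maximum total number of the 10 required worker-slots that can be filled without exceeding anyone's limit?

9

Total capacity across all nurses is 2+1+2+1+3 = 9, and 10 slots are needed, so at most 9 can be filled.
An assignment achieving 9: Shift 1→Larsen+Yoon, Shift 2→Kahale, Shift 3→Yoon, Shift 4→Andersen, Shift 5→Farahani, Shift 6→Farahani+Yoon, Shift 7→Andersen.
Loads: Andersen 2/2, Kahale 1/1, Farahani 2/2, Larsen 1/1, Yoon 3/3.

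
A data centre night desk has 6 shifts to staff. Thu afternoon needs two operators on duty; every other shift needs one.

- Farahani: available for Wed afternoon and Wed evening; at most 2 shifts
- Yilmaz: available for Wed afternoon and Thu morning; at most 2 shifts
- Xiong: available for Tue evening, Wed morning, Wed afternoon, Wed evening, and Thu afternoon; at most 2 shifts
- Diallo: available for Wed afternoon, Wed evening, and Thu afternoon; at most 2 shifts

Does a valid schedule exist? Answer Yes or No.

No

Total capacity is 8 and 7 slots are needed, so capacity alone doesn't rule it out.
Shifts {Tue evening, Wed morning, Thu afternoon} need 4 worker-slots in total, but the operators available for any of those shifts (Xiong and Diallo) can supply at most 3 among them. So no valid schedule exists.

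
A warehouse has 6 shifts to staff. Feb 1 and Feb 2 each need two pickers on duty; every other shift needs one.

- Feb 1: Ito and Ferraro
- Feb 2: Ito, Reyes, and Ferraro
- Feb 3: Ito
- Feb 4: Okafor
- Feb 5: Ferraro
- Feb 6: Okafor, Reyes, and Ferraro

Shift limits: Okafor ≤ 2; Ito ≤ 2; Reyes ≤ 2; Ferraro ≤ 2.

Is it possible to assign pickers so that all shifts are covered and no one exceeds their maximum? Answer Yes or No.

No

Total capacity is 8 and 8 slots are needed, so capacity alone doesn't rule it out.
Shifts {Feb 1, Feb 2, Feb 3, Feb 5} need 6 worker-slots in total, but the pickers available for any of those shifts (Ito, Reyes, and Ferraro) can supply at most 5 among them. So no valid schedule exists.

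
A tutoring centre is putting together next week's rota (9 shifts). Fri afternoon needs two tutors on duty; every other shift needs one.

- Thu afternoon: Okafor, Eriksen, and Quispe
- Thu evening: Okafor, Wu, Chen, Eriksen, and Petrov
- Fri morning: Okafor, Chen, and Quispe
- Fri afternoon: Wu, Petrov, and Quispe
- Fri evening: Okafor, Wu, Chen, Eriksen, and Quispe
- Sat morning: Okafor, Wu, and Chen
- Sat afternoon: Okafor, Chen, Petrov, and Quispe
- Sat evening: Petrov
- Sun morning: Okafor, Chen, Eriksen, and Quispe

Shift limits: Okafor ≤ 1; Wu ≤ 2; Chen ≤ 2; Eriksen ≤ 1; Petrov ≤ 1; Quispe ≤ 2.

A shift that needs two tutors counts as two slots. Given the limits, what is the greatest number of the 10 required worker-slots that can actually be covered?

9

Total capacity across all tutors is 1+2+2+1+1+2 = 9, and 10 slots are needed, so at most 9 can be filled.
An assignment achieving 9: Thu afternoon→Okafor, Fri morning→Chen, Fri afternoon→Wu+Quispe, Fri evening→Quispe, Sat morning→Wu, Sat afternoon→Chen, Sat evening→Petrov, Sun morning→Eriksen.
Loads: Okafor 1/1, Wu 2/2, Chen 2/2, Eriksen 1/1, Petrov 1/1, Quispe 2/2.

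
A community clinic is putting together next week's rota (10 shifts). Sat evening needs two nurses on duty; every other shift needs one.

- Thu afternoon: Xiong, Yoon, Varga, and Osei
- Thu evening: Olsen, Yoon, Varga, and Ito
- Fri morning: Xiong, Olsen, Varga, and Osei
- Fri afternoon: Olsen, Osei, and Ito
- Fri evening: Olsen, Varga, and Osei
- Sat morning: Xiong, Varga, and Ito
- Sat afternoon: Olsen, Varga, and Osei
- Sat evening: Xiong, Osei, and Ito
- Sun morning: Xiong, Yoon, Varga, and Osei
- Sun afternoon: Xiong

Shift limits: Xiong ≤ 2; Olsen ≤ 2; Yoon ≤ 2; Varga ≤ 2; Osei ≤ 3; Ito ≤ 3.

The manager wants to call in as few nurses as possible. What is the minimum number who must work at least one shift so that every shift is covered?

5

11 slots to fill and no one can take more than 3, so at least ⌈11/3⌉ = 4 nurses are needed.
Any 4 nurses together have capacity at most 3+3+2+2 = 10 < 11 slots, so 4 can never suffice.
Xiong, Olsen, Yoon, Varga, and Osei alone can cover everything: Thu afternoon→Yoon, Thu evening→Olsen, Fri morning→Osei, Fri afternoon→Olsen, Fri evening→Varga, Sat morning→Varga, Sat afternoon→Osei, Sat evening→Xiong+Osei, Sun morning→Yoon, Sun afternoon→Xiong.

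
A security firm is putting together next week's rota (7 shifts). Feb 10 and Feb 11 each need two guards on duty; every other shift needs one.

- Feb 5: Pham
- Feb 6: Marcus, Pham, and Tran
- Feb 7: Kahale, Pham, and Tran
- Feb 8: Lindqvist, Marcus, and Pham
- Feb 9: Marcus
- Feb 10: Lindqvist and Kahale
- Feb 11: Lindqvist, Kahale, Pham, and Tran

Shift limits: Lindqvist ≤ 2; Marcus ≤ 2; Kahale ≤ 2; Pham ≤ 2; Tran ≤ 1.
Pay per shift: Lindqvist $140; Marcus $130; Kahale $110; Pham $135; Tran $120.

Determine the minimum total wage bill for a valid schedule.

Feb 5 can only be covered by Pham, so that assignment is forced.
Feb 9 can only be covered by Marcus, so that assignment is forced.
Feb 10 can only be covered by Lindqvist and Kahale, so that assignment is forced.
Picking the cheapest available guard for each shift independently would cost $1105, but that ignores the shift limits.
An optimal schedule: Feb 5→Pham, Feb 6→Marcus, Feb 7→Kahale, Feb 8→Lindqvist, Feb 9→Marcus, Feb 10→Lindqvist+Kahale, Feb 11→Pham+Tran.
Total: 135 + 130 + 110 + 140 + 130 + 140 + 110 + 135 + 120 = $1150.

$1150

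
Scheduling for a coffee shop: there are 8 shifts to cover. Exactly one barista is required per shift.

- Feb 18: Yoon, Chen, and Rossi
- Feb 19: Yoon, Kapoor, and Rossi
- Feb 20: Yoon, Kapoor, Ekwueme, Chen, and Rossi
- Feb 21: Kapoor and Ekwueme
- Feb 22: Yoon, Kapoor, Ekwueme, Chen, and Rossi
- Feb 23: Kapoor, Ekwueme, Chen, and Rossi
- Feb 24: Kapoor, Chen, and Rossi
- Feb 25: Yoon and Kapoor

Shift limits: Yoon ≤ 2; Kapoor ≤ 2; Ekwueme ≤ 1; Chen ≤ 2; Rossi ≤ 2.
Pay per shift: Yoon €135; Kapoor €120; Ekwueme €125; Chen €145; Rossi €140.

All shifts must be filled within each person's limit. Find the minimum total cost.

Picking the cheapest available barista for each shift independently would cost €975, but that ignores the shift limits.
An optimal schedule: Feb 18→Yoon, Feb 19→Yoon, Feb 20→Rossi, Feb 21→Kapoor, Feb 22→Chen, Feb 23→Ekwueme, Feb 24→Rossi, Feb 25→Kapoor.
Total: 135 + 135 + 140 + 120 + 145 + 125 + 140 + 120 = €1060.

€1060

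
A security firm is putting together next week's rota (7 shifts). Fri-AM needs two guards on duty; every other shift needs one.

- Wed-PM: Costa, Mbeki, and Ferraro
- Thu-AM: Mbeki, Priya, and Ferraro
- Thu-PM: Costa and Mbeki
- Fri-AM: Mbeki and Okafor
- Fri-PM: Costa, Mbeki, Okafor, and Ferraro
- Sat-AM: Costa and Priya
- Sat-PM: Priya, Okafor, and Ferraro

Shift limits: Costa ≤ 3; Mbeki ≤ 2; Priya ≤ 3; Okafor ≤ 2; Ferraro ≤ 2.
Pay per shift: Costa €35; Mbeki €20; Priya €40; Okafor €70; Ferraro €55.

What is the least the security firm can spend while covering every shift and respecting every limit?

Fri-AM can only be covered by Mbeki and Okafor, so that assignment is forced.
Picking the cheapest available guard for each shift independently would cost €245, but that ignores the shift limits.
An optimal schedule: Wed-PM→Costa, Thu-AM→Priya, Thu-PM→Mbeki, Fri-AM→Mbeki+Okafor, Fri-PM→Costa, Sat-AM→Costa, Sat-PM→Priya.
Total: 35 + 40 + 20 + 20 + 70 + 35 + 35 + 40 = €295.

€295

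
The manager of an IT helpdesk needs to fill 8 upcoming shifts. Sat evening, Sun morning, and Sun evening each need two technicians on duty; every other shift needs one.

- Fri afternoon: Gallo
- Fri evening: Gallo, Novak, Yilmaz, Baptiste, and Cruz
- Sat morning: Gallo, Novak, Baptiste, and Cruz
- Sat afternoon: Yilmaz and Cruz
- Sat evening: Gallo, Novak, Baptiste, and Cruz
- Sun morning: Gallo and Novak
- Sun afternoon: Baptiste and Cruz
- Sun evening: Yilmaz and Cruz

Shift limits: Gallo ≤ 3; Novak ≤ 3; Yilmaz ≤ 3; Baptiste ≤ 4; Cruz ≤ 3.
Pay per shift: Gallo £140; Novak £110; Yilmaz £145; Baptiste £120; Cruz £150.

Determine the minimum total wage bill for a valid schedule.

Fri afternoon can only be covered by Gallo, so that assignment is forced.
Sun morning can only be covered by Gallo and Novak, so that assignment is forced.
Sun evening can only be covered by Yilmaz and Cruz, so that assignment is forced.
Picking the cheapest available technician for each shift independently would cost £1400, but that ignores the shift limits.
An optimal schedule: Fri afternoon→Gallo, Fri evening→Baptiste, Sat morning→Novak, Sat afternoon→Yilmaz, Sat evening→Novak+Baptiste, Sun morning→Novak+Gallo, Sun afternoon→Baptiste, Sun evening→Yilmaz+Cruz.
Total: 140 + 120 + 110 + 145 + 110 + 120 + 110 + 140 + 120 + 145 + 150 = £1410.

£1410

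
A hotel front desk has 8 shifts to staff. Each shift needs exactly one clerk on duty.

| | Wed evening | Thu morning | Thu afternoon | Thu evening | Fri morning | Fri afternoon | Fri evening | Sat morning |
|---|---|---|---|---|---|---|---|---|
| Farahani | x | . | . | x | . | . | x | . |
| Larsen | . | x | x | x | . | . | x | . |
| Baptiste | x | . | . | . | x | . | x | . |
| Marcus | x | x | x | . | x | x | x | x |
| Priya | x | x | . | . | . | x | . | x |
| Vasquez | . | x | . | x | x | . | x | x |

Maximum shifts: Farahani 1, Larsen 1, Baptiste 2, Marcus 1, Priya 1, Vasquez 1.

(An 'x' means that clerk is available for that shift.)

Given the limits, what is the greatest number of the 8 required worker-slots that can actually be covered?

Total capacity across all clerks is 1+1+2+1+1+1 = 7, and 8 slots are needed, so at most 7 can be filled.
An assignment achieving 7: Wed evening→Baptiste, Thu morning→Vasquez, Thu afternoon→Larsen, Thu evening→Farahani, Fri morning→Baptiste, Fri afternoon→Marcus, Sat morning→Priya.
Loads: Farahani 1/1, Larsen 1/1, Baptiste 2/2, Marcus 1/1, Priya 1/1, Vasquez 1/1.

7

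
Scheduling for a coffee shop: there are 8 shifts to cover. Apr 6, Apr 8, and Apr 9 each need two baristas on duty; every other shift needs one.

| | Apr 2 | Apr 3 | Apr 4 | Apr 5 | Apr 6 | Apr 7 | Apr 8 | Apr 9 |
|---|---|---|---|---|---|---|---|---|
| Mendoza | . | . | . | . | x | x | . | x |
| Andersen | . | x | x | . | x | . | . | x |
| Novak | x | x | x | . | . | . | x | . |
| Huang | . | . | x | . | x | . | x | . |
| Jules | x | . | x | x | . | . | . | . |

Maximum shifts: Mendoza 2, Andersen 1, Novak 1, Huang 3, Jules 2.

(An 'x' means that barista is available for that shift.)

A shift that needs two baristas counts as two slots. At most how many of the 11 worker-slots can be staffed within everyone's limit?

Total capacity across all baristas is 2+1+1+3+2 = 9, and 11 slots are needed, so at most 9 can be filled.
An assignment achieving 9: Apr 2→Jules, Apr 3→Andersen, Apr 4→Huang, Apr 5→Jules, Apr 6→Huang, Apr 7→Mendoza, Apr 8→Novak+Huang, Apr 9→Mendoza.
Loads: Mendoza 2/2, Andersen 1/1, Novak 1/1, Huang 3/3, Jules 2/2.

9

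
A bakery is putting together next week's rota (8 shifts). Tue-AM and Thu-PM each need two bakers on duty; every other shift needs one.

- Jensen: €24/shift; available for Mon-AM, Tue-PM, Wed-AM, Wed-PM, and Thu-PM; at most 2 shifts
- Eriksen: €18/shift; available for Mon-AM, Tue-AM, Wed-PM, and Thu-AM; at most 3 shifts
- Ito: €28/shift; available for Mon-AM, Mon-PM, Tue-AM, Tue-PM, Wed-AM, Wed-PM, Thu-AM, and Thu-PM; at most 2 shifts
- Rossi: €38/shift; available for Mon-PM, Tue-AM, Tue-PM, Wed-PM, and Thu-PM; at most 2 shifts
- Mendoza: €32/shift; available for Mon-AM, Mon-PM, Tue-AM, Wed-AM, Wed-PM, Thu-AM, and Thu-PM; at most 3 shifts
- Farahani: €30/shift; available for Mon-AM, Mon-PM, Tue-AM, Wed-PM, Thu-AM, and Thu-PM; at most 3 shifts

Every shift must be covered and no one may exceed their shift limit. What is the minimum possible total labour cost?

€248

Picking the cheapest available baker for each shift independently would cost €228, but that ignores the shift limits.
An optimal schedule: Mon-AM→Eriksen, Mon-PM→Ito, Tue-AM→Eriksen+Farahani, Tue-PM→Jensen, Wed-AM→Jensen, Wed-PM→Farahani, Thu-AM→Eriksen, Thu-PM→Ito+Farahani.
Total: 18 + 28 + 18 + 30 + 24 + 24 + 30 + 18 + 28 + 30 = €248.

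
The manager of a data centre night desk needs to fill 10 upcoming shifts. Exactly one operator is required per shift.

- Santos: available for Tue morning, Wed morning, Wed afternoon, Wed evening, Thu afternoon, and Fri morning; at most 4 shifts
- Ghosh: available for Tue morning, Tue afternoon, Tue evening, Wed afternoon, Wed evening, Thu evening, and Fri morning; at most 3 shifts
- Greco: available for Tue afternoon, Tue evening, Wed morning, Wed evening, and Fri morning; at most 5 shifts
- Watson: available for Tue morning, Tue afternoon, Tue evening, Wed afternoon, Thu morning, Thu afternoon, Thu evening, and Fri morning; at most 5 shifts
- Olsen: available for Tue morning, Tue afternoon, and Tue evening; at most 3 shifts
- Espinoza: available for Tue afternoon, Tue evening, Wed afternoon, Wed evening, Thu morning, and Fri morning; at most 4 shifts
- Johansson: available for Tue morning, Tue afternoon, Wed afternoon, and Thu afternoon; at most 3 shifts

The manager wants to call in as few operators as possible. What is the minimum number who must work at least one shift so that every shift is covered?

2

10 slots to fill and no one can take more than 5, so at least ⌈10/5⌉ = 2 operators are needed.
Greco and Watson alone can cover everything: Tue morning→Watson, Tue afternoon→Greco, Tue evening→Greco, Wed morning→Greco, Wed afternoon→Watson, Wed evening→Greco, Thu morning→Watson, Thu afternoon→Watson, Thu evening→Watson, Fri morning→Greco.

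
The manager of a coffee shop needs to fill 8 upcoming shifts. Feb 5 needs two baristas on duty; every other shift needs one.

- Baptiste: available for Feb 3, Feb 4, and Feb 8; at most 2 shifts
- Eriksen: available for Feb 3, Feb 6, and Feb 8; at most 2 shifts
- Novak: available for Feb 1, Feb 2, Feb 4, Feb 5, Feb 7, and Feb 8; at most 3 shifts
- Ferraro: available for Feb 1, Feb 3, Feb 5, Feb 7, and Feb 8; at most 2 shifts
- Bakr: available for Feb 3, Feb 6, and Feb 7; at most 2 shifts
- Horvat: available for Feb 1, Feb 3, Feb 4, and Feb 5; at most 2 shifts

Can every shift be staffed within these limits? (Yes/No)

Feb 2 can only be covered by Novak, so that assignment is forced.
One valid schedule: Feb 1→Novak, Feb 2→Novak, Feb 3→Eriksen, Feb 4→Baptiste, Feb 5→Novak+Ferraro, Feb 6→Eriksen, Feb 7→Ferraro, Feb 8→Baptiste.
Loads: Baptiste 2/2, Eriksen 2/2, Novak 3/3, Ferraro 2/2, Bakr 0/2, Horvat 0/2 — all within limits.

Yes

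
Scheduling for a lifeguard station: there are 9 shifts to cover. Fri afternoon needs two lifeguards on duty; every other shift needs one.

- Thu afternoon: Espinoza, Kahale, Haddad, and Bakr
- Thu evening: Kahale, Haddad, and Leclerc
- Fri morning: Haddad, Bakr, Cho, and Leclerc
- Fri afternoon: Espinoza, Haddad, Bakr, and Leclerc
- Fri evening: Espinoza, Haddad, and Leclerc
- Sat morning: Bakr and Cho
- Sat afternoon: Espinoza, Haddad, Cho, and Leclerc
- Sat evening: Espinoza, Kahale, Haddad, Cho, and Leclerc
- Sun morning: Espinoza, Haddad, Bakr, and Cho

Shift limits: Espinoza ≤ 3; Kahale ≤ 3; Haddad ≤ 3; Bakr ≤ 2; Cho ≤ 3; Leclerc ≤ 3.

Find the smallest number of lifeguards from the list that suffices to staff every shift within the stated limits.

4

10 slots to fill and no one can take more than 3, so at least ⌈10/3⌉ = 4 lifeguards are needed.
Espinoza, Kahale, Haddad, and Bakr alone can cover everything: Thu afternoon→Kahale, Thu evening→Kahale, Fri morning→Haddad, Fri afternoon→Espinoza+Haddad, Fri evening→Espinoza, Sat morning→Bakr, Sat afternoon→Espinoza, Sat evening→Kahale, Sun morning→Haddad.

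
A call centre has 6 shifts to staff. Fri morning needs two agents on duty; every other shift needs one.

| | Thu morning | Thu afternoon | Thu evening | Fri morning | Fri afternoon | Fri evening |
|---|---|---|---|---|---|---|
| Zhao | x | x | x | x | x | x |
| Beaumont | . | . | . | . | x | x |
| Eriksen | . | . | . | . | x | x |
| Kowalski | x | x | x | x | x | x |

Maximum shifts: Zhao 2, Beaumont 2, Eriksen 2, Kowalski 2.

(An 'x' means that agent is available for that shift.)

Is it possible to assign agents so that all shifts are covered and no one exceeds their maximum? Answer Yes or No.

No

Total capacity is 8 and 7 slots are needed, so capacity alone doesn't rule it out.
Shifts {Thu morning, Thu afternoon, Thu evening, Fri morning} need 5 worker-slots in total, but the agents available for any of those shifts (Zhao and Kowalski) can supply at most 4 among them. So no valid schedule exists.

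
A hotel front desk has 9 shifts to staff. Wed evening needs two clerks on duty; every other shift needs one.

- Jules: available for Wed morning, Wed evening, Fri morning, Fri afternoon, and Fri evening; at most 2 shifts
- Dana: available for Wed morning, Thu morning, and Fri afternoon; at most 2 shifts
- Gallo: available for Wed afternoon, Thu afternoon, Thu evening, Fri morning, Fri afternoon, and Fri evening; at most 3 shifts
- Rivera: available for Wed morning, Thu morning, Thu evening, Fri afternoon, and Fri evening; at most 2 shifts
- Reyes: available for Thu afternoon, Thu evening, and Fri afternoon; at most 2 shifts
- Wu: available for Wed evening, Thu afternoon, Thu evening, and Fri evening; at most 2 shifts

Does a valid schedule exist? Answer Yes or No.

Wed afternoon can only be covered by Gallo, so that assignment is forced.
Wed evening can only be covered by Jules and Wu, so that assignment is forced.
One valid schedule: Wed morning→Dana, Wed afternoon→Gallo, Wed evening→Jules+Wu, Thu morning→Dana, Thu afternoon→Gallo, Thu evening→Gallo, Fri morning→Jules, Fri afternoon→Rivera, Fri evening→Rivera.
Loads: Jules 2/2, Dana 2/2, Gallo 3/3, Rivera 2/2, Reyes 0/2, Wu 1/2 — all within limits.

Yes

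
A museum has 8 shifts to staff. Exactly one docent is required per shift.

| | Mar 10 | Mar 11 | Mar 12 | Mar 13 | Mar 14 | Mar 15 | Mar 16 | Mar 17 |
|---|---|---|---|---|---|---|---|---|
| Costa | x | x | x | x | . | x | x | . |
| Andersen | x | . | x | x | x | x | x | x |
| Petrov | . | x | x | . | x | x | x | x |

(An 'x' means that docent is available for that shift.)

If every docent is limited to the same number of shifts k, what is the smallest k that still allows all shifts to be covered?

3

With 3 docents and 8 worker-slots to fill, someone must work at least ⌈8/3⌉ = 3 shifts, so k ≥ 3.
k = 3 works: Mar 10→Costa, Mar 11→Costa, Mar 12→Andersen, Mar 13→Costa, Mar 14→Andersen, Mar 15→Petrov, Mar 16→Petrov, Mar 17→Andersen.
Loads: Costa 3, Andersen 3, Petrov 2 — all ≤ 3.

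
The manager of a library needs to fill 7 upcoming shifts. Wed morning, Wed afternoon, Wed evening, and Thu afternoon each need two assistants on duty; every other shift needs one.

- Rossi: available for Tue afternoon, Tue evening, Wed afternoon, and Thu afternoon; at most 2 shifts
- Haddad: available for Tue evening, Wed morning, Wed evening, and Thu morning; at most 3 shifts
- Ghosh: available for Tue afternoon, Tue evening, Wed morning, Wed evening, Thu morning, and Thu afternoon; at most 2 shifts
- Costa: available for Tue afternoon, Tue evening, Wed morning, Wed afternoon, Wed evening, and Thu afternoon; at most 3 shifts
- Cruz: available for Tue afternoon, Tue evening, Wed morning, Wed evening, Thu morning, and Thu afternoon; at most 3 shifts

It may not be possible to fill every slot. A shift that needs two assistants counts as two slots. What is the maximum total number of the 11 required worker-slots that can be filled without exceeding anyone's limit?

Total capacity across all assistants is 2+3+2+3+3 = 13, and 11 slots are needed, so at most 11 can be filled.
An assignment achieving 11: Tue afternoon→Rossi, Tue evening→Costa, Wed morning→Haddad+Ghosh, Wed afternoon→Rossi+Costa, Wed evening→Haddad+Ghosh, Thu morning→Haddad, Thu afternoon→Costa+Cruz.
Loads: Rossi 2/2, Haddad 3/3, Ghosh 2/2, Costa 3/3, Cruz 1/3.

11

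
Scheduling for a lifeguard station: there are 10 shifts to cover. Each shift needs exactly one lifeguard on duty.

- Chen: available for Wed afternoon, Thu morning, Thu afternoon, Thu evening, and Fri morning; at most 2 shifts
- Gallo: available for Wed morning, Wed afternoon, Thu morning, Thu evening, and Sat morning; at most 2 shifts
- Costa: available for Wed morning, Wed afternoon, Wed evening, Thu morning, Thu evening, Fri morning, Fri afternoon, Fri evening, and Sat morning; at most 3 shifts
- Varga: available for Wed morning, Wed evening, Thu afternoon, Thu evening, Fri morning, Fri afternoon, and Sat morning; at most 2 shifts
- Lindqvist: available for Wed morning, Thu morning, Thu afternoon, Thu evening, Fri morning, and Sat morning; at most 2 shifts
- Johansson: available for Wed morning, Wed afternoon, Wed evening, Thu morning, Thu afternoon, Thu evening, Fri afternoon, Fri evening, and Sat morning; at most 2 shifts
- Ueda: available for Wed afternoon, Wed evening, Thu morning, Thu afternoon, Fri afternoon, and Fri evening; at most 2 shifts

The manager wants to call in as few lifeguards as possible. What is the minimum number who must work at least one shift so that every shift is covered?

5

10 slots to fill and no one can take more than 3, so at least ⌈10/3⌉ = 4 lifeguards are needed.
Any 4 lifeguards together have capacity at most 3+2+2+2 = 9 < 10 slots, so 4 can never suffice.
Chen, Gallo, Costa, Varga, and Lindqvist alone can cover everything: Wed morning→Gallo, Wed afternoon→Chen, Wed evening→Costa, Thu morning→Gallo, Thu afternoon→Chen, Thu evening→Lindqvist, Fri morning→Varga, Fri afternoon→Costa, Fri evening→Costa, Sat morning→Varga.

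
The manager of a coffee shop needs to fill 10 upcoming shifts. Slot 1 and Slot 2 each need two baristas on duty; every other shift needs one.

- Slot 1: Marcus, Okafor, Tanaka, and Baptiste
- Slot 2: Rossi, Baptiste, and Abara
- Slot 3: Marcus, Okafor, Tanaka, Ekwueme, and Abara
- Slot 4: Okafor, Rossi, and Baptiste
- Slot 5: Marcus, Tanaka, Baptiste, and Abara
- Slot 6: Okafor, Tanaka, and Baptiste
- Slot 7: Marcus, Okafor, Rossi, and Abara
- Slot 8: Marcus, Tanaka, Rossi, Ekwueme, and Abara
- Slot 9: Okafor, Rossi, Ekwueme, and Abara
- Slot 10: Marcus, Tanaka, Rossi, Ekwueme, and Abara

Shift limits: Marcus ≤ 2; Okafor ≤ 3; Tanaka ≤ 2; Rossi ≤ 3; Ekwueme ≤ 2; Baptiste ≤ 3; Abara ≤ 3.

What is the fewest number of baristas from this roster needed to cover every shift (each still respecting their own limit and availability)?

4

12 slots to fill and no one can take more than 3, so at least ⌈12/3⌉ = 4 baristas are needed.
Okafor, Rossi, Baptiste, and Abara alone can cover everything: Slot 1→Okafor+Baptiste, Slot 2→Rossi+Abara, Slot 3→Okafor, Slot 4→Baptiste, Slot 5→Baptiste, Slot 6→Okafor, Slot 7→Abara, Slot 8→Rossi, Slot 9→Abara, Slot 10→Rossi.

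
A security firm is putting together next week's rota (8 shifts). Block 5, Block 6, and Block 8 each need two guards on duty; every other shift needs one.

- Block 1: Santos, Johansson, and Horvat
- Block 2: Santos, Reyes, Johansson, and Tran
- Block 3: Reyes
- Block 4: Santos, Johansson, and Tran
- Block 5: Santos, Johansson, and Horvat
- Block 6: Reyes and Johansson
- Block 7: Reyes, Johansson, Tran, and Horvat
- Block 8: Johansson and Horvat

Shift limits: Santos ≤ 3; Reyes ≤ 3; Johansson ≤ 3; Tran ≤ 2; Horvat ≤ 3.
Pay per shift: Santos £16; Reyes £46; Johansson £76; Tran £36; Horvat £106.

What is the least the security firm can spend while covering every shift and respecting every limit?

Block 3 can only be covered by Reyes, so that assignment is forced.
Block 6 can only be covered by Reyes and Johansson, so that assignment is forced.
Block 8 can only be covered by Johansson and Horvat, so that assignment is forced.
Picking the cheapest available guard for each shift independently would cost £526, but that ignores the shift limits.
An optimal schedule: Block 1→Santos, Block 2→Tran, Block 3→Reyes, Block 4→Santos, Block 5→Santos+Johansson, Block 6→Reyes+Johansson, Block 7→Tran, Block 8→Johansson+Horvat.
Total: 16 + 36 + 46 + 16 + 16 + 76 + 46 + 76 + 36 + 76 + 106 = £546.

£546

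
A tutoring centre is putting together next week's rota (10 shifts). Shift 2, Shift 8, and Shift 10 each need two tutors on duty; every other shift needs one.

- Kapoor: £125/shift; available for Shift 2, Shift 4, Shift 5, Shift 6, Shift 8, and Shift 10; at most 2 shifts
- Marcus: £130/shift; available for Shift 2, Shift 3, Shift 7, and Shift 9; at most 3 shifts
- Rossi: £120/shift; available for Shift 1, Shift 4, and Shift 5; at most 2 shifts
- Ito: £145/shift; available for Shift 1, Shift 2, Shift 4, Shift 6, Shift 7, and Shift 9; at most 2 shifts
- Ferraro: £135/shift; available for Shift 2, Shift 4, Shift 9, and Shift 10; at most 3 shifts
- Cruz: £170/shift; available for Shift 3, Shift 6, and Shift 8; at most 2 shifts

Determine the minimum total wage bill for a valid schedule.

Shift 8 can only be covered by Kapoor and Cruz, so that assignment is forced.
Shift 10 can only be covered by Kapoor and Ferraro, so that assignment is forced.
Picking the cheapest available tutor for each shift independently would cost £1685, but that ignores the shift limits.
An optimal schedule: Shift 1→Rossi, Shift 2→Ito+Ferraro, Shift 3→Marcus, Shift 4→Ferraro, Shift 5→Rossi, Shift 6→Ito, Shift 7→Marcus, Shift 8→Kapoor+Cruz, Shift 9→Marcus, Shift 10→Kapoor+Ferraro.
Total: 120 + 145 + 135 + 130 + 135 + 120 + 145 + 130 + 125 + 170 + 130 + 125 + 135 = £1745.

£1745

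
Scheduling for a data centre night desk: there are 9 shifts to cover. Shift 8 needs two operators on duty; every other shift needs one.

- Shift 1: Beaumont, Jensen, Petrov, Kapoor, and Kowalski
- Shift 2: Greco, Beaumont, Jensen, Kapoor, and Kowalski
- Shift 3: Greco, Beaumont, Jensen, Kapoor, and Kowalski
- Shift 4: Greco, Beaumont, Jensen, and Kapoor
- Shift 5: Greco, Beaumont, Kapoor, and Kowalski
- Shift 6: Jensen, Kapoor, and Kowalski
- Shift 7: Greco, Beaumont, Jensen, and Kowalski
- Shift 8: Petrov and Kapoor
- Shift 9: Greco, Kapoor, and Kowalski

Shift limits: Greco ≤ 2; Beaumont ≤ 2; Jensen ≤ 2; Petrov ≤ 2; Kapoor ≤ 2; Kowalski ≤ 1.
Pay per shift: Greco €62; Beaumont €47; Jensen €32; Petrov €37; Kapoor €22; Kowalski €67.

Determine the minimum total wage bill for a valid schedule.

Shift 8 can only be covered by Petrov and Kapoor, so that assignment is forced.
Picking the cheapest available operator for each shift independently would cost €245, but that ignores the shift limits.
An optimal schedule: Shift 1→Petrov, Shift 2→Beaumont, Shift 3→Greco, Shift 4→Jensen, Shift 5→Beaumont, Shift 6→Kapoor, Shift 7→Jensen, Shift 8→Kapoor+Petrov, Shift 9→Greco.
Total: 37 + 47 + 62 + 32 + 47 + 22 + 32 + 22 + 37 + 62 = €400.

€400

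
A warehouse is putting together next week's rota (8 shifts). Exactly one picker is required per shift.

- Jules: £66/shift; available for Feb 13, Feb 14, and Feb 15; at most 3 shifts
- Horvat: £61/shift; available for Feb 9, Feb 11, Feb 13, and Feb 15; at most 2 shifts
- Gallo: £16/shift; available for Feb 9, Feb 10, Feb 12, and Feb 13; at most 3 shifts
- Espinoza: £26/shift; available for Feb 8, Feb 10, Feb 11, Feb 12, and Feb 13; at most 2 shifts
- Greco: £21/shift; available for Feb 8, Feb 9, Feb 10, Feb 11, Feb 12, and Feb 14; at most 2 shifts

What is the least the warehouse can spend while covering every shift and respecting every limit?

Picking the cheapest available picker for each shift independently would cost £188, but that ignores the shift limits.
An optimal schedule: Feb 8→Greco, Feb 9→Gallo, Feb 10→Gallo, Feb 11→Espinoza, Feb 12→Gallo, Feb 13→Espinoza, Feb 14→Greco, Feb 15→Horvat.
Total: 21 + 16 + 16 + 26 + 16 + 26 + 21 + 61 = £203.

£203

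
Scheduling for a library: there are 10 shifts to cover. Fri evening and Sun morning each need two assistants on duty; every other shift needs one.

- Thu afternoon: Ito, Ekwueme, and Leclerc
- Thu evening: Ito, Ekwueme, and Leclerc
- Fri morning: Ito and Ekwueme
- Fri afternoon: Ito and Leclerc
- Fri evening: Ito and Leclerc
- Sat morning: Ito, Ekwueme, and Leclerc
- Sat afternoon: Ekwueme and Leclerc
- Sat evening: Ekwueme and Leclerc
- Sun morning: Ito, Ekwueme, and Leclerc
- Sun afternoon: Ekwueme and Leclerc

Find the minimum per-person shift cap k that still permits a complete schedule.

With 3 assistants and 12 worker-slots to fill, someone must work at least ⌈12/3⌉ = 4 shifts, so k ≥ 4.
k = 4 works: Thu afternoon→Ito, Thu evening→Leclerc, Fri morning→Ito, Fri afternoon→Ito, Fri evening→Ito+Leclerc, Sat morning→Leclerc, Sat afternoon→Ekwueme, Sat evening→Ekwueme, Sun morning→Ekwueme+Leclerc, Sun afternoon→Ekwueme.
Loads: Ito 4, Ekwueme 4, Leclerc 4 — all ≤ 4.

4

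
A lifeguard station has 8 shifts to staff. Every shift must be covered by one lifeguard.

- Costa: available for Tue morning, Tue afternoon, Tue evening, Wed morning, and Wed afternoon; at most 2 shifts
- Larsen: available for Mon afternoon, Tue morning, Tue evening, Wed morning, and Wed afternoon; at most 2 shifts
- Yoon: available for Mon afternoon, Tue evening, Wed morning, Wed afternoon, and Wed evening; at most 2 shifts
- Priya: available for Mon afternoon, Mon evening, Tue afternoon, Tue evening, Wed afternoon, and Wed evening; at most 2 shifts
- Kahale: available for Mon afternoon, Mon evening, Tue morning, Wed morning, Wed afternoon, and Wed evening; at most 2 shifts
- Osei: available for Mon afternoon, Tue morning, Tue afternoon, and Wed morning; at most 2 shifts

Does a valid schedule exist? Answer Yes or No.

One valid schedule: Mon afternoon→Larsen, Mon evening→Priya, Tue morning→Costa, Tue afternoon→Costa, Tue evening→Larsen, Wed morning→Yoon, Wed afternoon→Priya, Wed evening→Yoon.
Loads: Costa 2/2, Larsen 2/2, Yoon 2/2, Priya 2/2, Kahale 0/2, Osei 0/2 — all within limits.

Yes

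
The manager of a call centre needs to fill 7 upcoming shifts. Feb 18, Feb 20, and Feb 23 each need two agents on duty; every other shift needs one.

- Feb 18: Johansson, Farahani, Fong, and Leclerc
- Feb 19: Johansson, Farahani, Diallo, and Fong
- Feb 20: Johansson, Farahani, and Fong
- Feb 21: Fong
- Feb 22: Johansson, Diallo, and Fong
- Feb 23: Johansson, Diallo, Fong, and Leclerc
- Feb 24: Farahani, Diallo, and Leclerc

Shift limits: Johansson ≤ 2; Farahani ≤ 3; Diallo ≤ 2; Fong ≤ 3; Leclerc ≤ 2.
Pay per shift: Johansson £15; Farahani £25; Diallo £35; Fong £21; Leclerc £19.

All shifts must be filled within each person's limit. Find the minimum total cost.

Feb 21 can only be covered by Fong, so that assignment is forced.
Picking the cheapest available agent for each shift independently would cost £174, but that ignores the shift limits.
An optimal schedule: Feb 18→Leclerc+Farahani, Feb 19→Farahani, Feb 20→Johansson+Fong, Feb 21→Fong, Feb 22→Johansson, Feb 23→Leclerc+Fong, Feb 24→Farahani.
Total: 19 + 25 + 25 + 15 + 21 + 21 + 15 + 19 + 21 + 25 = £206.

£206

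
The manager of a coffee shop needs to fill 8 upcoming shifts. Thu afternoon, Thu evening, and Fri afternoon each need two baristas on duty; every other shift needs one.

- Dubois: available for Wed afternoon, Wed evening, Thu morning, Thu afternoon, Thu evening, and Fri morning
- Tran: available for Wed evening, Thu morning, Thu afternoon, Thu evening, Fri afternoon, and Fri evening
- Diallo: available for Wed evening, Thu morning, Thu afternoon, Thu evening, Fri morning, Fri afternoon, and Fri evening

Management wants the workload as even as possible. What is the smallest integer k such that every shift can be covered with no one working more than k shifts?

4

With 3 baristas and 11 worker-slots to fill, someone must work at least ⌈11/3⌉ = 4 shifts, so k ≥ 4.
k = 4 works: Wed afternoon→Dubois, Wed evening→Dubois, Thu morning→Dubois, Thu afternoon→Tran+Diallo, Thu evening→Tran+Diallo, Fri morning→Dubois, Fri afternoon→Tran+Diallo, Fri evening→Tran.
Loads: Dubois 4, Tran 4, Diallo 3 — all ≤ 4.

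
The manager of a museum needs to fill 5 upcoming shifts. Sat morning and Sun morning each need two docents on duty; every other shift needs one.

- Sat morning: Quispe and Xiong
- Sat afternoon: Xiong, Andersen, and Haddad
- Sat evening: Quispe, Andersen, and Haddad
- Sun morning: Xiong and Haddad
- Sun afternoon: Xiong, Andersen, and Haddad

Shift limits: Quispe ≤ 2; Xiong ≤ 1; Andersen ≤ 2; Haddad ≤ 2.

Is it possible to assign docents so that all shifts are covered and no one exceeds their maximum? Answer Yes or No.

No

Total capacity is 7 and 7 slots are needed, so capacity alone doesn't rule it out.
Shifts {Sat morning, Sun morning} need 4 worker-slots in total, but the docents available for any of those shifts (Quispe, Xiong, and Haddad) can supply at most 3 among them. So no valid schedule exists.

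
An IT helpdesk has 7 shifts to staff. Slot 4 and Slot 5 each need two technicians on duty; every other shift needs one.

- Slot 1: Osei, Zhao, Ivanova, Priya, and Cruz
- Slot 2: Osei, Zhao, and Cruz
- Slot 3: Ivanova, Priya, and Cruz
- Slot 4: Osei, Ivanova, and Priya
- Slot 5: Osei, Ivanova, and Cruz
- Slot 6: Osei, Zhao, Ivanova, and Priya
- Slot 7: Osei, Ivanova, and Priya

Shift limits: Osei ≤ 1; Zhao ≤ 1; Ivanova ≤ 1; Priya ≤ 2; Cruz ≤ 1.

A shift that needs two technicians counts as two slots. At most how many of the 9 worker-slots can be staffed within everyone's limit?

6

Total capacity across all technicians is 1+1+1+2+1 = 6, and 9 slots are needed, so at most 6 can be filled.
An assignment achieving 6: Slot 2→Osei, Slot 3→Ivanova, Slot 4→Priya, Slot 5→Cruz, Slot 6→Zhao, Slot 7→Priya.
Loads: Osei 1/1, Zhao 1/1, Ivanova 1/1, Priya 2/2, Cruz 1/1.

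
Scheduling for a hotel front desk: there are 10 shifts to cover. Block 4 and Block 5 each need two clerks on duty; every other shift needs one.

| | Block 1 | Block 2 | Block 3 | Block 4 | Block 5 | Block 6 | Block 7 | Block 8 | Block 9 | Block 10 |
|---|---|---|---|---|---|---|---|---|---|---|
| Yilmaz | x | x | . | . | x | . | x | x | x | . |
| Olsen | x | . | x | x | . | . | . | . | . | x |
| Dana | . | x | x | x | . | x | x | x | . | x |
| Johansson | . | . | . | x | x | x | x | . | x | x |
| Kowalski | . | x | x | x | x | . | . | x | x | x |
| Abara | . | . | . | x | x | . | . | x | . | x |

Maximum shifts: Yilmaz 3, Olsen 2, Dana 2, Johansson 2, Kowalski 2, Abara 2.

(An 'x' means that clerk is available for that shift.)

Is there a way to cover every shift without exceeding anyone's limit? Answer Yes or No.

Yes

One valid schedule: Block 1→Yilmaz, Block 2→Yilmaz, Block 3→Olsen, Block 4→Kowalski+Abara, Block 5→Johansson+Kowalski, Block 6→Dana, Block 7→Yilmaz, Block 8→Dana, Block 9→Johansson, Block 10→Olsen.
Loads: Yilmaz 3/3, Olsen 2/2, Dana 2/2, Johansson 2/2, Kowalski 2/2, Abara 1/2 — all within limits.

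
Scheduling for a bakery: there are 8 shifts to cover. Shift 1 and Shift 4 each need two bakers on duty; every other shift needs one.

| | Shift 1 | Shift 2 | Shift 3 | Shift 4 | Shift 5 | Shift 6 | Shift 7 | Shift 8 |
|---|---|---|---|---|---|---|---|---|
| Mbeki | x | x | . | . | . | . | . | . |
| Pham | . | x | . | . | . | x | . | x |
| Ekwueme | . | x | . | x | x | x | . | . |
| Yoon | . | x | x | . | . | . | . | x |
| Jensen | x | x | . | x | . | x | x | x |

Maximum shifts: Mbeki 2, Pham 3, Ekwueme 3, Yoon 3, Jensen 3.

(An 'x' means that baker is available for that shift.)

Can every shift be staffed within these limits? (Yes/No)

Shift 1 can only be covered by Mbeki and Jensen, so that assignment is forced.
Shift 3 can only be covered by Yoon, so that assignment is forced.
Shift 4 can only be covered by Ekwueme and Jensen, so that assignment is forced.
One valid schedule: Shift 1→Mbeki+Jensen, Shift 2→Mbeki, Shift 3→Yoon, Shift 4→Ekwueme+Jensen, Shift 5→Ekwueme, Shift 6→Pham, Shift 7→Jensen, Shift 8→Pham.
Loads: Mbeki 2/2, Pham 2/3, Ekwueme 2/3, Yoon 1/3, Jensen 3/3 — all within limits.

Yes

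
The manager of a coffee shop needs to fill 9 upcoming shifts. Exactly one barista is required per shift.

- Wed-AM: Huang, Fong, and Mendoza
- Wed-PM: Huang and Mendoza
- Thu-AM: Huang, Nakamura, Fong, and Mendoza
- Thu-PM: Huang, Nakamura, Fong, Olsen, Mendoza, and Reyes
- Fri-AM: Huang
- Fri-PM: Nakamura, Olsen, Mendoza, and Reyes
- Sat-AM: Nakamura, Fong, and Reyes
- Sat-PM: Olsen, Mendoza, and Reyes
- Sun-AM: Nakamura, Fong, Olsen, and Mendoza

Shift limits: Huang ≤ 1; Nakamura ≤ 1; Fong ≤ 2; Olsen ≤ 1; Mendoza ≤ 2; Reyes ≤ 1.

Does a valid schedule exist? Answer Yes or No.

Total capacity is 1+1+2+1+2+1 = 8 but 9 worker-slots are needed — infeasible.

No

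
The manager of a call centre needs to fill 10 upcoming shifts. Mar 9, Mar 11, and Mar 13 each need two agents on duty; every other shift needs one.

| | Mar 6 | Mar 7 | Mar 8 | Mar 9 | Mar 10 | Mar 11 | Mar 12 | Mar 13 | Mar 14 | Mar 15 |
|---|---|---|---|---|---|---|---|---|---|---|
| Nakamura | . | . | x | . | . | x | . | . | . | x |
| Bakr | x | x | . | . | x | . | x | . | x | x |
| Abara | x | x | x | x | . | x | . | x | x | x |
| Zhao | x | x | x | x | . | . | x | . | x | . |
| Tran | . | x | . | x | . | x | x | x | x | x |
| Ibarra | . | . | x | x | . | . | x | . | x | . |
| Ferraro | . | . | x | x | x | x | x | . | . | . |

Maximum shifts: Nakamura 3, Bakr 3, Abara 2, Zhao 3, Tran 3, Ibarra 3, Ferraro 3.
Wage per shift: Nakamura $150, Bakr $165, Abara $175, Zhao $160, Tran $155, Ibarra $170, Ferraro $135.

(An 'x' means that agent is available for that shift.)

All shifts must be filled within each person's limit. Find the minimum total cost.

$1975

Mar 13 can only be covered by Abara and Tran, so that assignment is forced.
Picking the cheapest available agent for each shift independently would cost $1930, but that ignores the shift limits.
An optimal schedule: Mar 6→Zhao, Mar 7→Tran, Mar 8→Nakamura, Mar 9→Tran+Zhao, Mar 10→Ferraro, Mar 11→Ferraro+Nakamura, Mar 12→Ferraro, Mar 13→Tran+Abara, Mar 14→Zhao, Mar 15→Nakamura.
Total: 160 + 155 + 150 + 155 + 160 + 135 + 135 + 150 + 135 + 155 + 175 + 160 + 150 = $1975.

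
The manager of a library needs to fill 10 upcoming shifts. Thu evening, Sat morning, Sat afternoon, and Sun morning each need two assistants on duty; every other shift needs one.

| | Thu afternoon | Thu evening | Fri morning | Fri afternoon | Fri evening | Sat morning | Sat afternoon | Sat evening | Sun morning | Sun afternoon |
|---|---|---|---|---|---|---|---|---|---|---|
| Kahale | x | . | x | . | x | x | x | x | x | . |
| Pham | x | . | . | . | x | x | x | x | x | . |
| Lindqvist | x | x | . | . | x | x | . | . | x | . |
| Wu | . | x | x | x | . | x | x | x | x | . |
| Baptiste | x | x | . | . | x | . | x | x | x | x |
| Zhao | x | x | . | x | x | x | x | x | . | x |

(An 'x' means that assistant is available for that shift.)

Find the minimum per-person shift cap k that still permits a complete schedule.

With 6 assistants and 14 worker-slots to fill, someone must work at least ⌈14/6⌉ = 3 shifts, so k ≥ 3.
k = 3 works: Thu afternoon→Kahale, Thu evening→Lindqvist+Wu, Fri morning→Kahale, Fri afternoon→Wu, Fri evening→Kahale, Sat morning→Pham+Lindqvist, Sat afternoon→Pham+Wu, Sat evening→Pham, Sun morning→Lindqvist+Baptiste, Sun afternoon→Baptiste.
Loads: Kahale 3, Pham 3, Lindqvist 3, Wu 3, Baptiste 2, Zhao 0 — all ≤ 3.

3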